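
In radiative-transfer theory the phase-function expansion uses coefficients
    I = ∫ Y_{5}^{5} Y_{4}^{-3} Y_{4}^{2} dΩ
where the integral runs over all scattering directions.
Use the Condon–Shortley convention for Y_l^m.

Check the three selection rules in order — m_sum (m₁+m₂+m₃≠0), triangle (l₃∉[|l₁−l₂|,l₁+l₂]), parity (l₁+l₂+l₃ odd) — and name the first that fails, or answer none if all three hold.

m_sum

azimuthal sum: 5 − 3 + 2 = 4  ✗
1 ≤ 4 ≤ 9 (triangle on l)
L = 5 + 4 + 4 = 13 (odd)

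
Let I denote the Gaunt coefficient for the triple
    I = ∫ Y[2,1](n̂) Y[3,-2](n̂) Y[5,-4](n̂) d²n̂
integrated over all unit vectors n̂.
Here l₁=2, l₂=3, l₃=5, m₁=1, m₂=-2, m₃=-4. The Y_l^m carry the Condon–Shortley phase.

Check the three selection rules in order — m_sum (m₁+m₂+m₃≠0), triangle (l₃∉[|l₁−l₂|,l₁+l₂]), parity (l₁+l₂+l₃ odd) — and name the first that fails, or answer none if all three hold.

azimuthal sum: 1 − 2 − 4 = -5  ✗
1 ≤ 5 ≤ 5 (triangle on l)
L = 2 + 3 + 5 = 10 (even)

m_sum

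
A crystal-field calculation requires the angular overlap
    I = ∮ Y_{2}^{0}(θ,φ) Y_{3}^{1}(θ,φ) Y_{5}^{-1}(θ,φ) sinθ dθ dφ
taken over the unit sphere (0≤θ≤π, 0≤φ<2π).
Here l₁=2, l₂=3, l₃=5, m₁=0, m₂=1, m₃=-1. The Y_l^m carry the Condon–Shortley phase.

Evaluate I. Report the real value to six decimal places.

Rules hold: Σm=0, L=10 even, 1≤5≤5.
N = 5·7·11 = 385
Δ = 0!·4!·6!/11! = 1/2310
Racah Σ t=0..0: t=0:+1/144 = 1/144
⇒ 3j(2 3 5; 0 0 0)² = 10/231, sgn -1
Racah Σ t=0..0: t=0:+1/192 = 1/192
⇒ 3j(2 3 5; 0 1 -1)² = 3/77, sgn +1
4πI² = N·(3j₀)²·(3jₘ)² = 50/77
I = -1·√(0.649351/4π) = -0.22731846

-0.227318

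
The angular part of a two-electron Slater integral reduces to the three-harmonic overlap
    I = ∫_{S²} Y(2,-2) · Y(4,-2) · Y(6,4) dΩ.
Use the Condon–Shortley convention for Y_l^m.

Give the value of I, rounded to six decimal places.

Checks pass: Σm=0; 12 even; l₃=6∈[2,6].
(2·2+1)(2·4+1)(2·6+1) = 585
Δ: 0! 4! 8! / 13! → 1/6435
sum: t=0:+1/2304 = 1/2304
3j²(2 4 6; 0 0 0) = Δ·Π!·Σ² = 5/143  (sign +1)
sum: t=0:+1/34560 = 1/34560
3j²(2 4 6; -2 -2 4) = Δ·Π!·Σ² = 14/429  (sign +1)
combine: 4πI² = 585·5/143·14/429 = 1050/1573
take √, sign +1: I = 0.23047581

0.230476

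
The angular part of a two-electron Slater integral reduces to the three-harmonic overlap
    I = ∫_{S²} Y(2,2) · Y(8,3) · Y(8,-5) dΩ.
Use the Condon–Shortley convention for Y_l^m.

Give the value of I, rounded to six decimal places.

m-sum 0 ✓  L=18 even ✓  6≤8≤10 ✓
Π(2lᵢ+1) = 5×17×17 = 1445
triangle coeff Δ(2,8,8) = 1/348840
Σ_t [0,2]: t=0:+1/116121600 t=1:−1/25401600 t=2:+1/116121600 = -1/45158400
(3j)²=24/1615 [(2 8 8; 0 0 0)], sign=-1
Σ_t [0,0]: t=0:+1/958003200 = 1/958003200
(3j)²=13/969 [(2 8 8; 2 3 -5)], sign=-1
⇒ 4πI² = 104/361
I = (+1)√(104/361/(4π)) = 0.15141125

0.151411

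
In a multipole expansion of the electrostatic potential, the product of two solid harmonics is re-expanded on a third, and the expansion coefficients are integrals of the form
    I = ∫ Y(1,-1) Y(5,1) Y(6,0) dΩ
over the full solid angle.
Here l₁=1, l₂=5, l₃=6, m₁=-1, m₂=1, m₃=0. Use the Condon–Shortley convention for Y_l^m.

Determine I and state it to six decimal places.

0.158246

Rules hold: Σm=0, L=12 even, 4≤6≤6.
N = 3·11·13 = 429
Δ = 0!·2!·10!/13! = 1/858
Racah Σ t=0..0: t=0:+1/14400 = 1/14400
⇒ 3j(1 5 6; 0 0 0)² = 6/143, sgn +1
Racah Σ t=0..0: t=0:+1/34560 = 1/34560
⇒ 3j(1 5 6; -1 1 0)² = 5/286, sgn +1
4πI² = N·(3j₀)²·(3jₘ)² = 45/143
I = +1·√(0.314685/4π) = 0.15824621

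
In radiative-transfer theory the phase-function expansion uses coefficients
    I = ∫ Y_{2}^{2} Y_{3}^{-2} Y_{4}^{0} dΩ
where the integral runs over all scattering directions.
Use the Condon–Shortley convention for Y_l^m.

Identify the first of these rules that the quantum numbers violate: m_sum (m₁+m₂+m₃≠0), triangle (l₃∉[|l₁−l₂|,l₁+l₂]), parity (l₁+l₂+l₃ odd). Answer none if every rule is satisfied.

parity

Σmᵢ = 0  ✓
l₃∈[|l₁−l₂|,l₁+l₂]=[1,5], have l₃=4  ✓
Σlᵢ = 9 ⇒ odd  ✗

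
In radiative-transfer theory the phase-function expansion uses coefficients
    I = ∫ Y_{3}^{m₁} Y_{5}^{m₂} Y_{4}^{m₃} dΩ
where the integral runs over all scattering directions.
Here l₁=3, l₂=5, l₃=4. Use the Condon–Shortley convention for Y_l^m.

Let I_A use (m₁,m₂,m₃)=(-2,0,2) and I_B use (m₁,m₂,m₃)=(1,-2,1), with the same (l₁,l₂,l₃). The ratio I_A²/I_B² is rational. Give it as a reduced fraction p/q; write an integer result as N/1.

75/56

Same 3,5,4: normalisation and zero-m 3j drop out of the ratio.
A: Δ: 4! 2! 6! / 13! → 1/180180; sum: t=3:−1/576 t=4:+1/2880 = -1/720; 3j²(3 5 4; -2 0 2) = Δ·Π!·Σ² = 80/3003  (sign -1)
B: Δ: 4! 2! 6! / 13! → 1/180180; sum: t=0:+1/1728 t=1:−1/288 t=2:+1/960 = -1/540; 3j²(3 5 4; 1 -2 1) = Δ·Π!·Σ² = 128/6435  (sign +1)
I_A²/I_B² = (80/3003)/(128/6435) = 75/56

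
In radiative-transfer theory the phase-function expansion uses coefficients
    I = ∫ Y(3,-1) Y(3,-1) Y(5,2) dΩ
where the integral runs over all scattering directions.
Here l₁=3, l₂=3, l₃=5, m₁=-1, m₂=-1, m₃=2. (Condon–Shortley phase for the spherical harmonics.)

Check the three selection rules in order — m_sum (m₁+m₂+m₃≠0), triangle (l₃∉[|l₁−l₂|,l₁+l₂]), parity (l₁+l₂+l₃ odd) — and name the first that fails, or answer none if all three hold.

parity

Σmᵢ = 0  ✓
l₃∈[|l₁−l₂|,l₁+l₂]=[0,6], have l₃=5  ✓
Σlᵢ = 11 ⇒ odd  ✗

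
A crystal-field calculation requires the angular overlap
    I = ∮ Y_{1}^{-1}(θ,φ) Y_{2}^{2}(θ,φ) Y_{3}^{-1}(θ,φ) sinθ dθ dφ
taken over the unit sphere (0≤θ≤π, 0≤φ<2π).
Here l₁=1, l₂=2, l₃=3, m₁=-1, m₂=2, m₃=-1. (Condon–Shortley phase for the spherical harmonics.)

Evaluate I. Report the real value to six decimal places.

Checks pass: Σm=0; 6 even; l₃=3∈[1,3].
(2·1+1)(2·2+1)(2·3+1) = 105
Δ: 0! 2! 4! / 7! → 1/105
sum: t=0:+1/4 = 1/4
3j²(1 2 3; 0 0 0) = Δ·Π!·Σ² = 3/35  (sign -1)
sum: t=0:+1/48 = 1/48
3j²(1 2 3; -1 2 -1) = Δ·Π!·Σ² = 1/105  (sign +1)
combine: 4πI² = 105·3/35·1/105 = 3/35
take √, sign -1: I = -0.08258890

-0.082589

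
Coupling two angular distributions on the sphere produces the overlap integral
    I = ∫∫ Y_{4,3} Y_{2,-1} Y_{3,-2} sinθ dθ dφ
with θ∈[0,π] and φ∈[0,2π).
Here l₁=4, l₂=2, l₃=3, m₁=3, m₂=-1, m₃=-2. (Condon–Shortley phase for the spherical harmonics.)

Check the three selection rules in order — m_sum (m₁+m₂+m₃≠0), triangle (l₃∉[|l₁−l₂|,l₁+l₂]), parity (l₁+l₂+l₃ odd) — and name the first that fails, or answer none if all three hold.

parity

azimuthal sum: 3 − 1 − 2 = 0  ✓
2 ≤ 3 ≤ 6 (triangle on l)  ✓
L = 4 + 2 + 3 = 9 (odd)  ✗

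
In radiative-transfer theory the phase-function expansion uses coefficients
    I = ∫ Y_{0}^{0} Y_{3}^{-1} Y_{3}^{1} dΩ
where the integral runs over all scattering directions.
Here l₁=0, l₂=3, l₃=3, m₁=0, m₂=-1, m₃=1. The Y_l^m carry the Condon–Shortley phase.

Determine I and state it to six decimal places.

Rules hold: Σm=0, L=6 even, 3≤3≤3.
N = 1·7·7 = 49
Δ = 0!·0!·6!/7! = 1/7
Racah Σ t=0..0: t=0:+1/36 = 1/36
⇒ 3j(0 3 3; 0 0 0)² = 1/7, sgn -1
Racah Σ t=0..0: t=0:+1/48 = 1/48
⇒ 3j(0 3 3; 0 -1 1)² = 1/7, sgn +1
4πI² = N·(3j₀)²·(3jₘ)² = 1/1
I = -1·√(1/4π) = -0.28209479

-0.282095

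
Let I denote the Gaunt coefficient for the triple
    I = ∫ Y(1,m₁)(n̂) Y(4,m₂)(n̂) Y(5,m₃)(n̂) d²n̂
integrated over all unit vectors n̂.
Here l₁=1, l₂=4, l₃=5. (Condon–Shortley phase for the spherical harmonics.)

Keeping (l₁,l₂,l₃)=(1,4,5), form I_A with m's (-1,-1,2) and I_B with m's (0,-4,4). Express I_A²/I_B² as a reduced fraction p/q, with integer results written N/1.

7/3

l's match ⇒ only the (l;m) 3-j factors differ between A and B.
A: triangle coeff Δ(1,4,5) = 1/495; Σ_t [0,0]: t=0:+1/1440 = 1/1440; (3j)²=7/165 [(1 4 5; -1 -1 2)], sign=-1
B: triangle coeff Δ(1,4,5) = 1/495; Σ_t [0,0]: t=0:+1/40320 = 1/40320; (3j)²=1/55 [(1 4 5; 0 -4 4)], sign=-1
I_A²/I_B² = (7/165)/(1/55) = 7/3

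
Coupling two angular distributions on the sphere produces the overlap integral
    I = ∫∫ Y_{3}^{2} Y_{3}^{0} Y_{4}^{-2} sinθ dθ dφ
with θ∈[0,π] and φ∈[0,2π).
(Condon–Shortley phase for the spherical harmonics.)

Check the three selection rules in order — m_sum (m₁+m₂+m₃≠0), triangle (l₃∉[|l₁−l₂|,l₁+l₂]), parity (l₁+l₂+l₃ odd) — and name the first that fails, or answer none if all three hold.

none

azimuthal sum: 2 + 0 − 2 = 0  ✓
0 ≤ 4 ≤ 6 (triangle on l)  ✓
L = 3 + 3 + 4 = 10 (even)  ✓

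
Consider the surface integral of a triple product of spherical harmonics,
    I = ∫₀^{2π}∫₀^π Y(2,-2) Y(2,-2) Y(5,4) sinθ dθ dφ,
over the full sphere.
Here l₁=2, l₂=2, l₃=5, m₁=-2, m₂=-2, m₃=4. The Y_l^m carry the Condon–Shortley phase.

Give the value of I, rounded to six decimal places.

l₃=5 ∉ [0,4] — triangle fails ⇒ I = 0

0.000000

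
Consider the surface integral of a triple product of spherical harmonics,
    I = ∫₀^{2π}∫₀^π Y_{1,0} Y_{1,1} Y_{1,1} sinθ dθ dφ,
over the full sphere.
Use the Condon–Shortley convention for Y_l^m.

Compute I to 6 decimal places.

Σmᵢ = 2 ≠ 0, so the φ-integral vanishes; I = 0

0.000000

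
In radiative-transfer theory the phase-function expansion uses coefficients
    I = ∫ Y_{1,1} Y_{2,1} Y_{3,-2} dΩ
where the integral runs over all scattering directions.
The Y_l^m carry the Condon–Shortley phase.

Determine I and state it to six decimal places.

0.261169

Checks pass: Σm=0; 6 even; l₃=3∈[1,3].
(2·1+1)(2·2+1)(2·3+1) = 105
Δ: 0! 2! 4! / 7! → 1/105
sum: t=0:+1/4 = 1/4
3j²(1 2 3; 0 0 0) = Δ·Π!·Σ² = 3/35  (sign -1)
sum: t=0:+1/12 = 1/12
3j²(1 2 3; 1 1 -2) = Δ·Π!·Σ² = 2/21  (sign -1)
combine: 4πI² = 105·3/35·2/21 = 6/7
take √, sign +1: I = 0.26116903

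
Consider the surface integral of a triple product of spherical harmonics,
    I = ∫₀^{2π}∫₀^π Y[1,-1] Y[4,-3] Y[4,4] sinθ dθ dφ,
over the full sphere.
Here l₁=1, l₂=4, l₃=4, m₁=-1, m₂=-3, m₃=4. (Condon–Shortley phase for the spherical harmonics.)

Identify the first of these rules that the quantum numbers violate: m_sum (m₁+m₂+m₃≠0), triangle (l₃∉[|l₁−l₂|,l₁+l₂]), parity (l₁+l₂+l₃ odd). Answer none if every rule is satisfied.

azimuthal sum: -1 − 3 + 4 = 0  ✓
3 ≤ 4 ≤ 5 (triangle on l)  ✓
L = 1 + 4 + 4 = 9 (odd)  ✗

parity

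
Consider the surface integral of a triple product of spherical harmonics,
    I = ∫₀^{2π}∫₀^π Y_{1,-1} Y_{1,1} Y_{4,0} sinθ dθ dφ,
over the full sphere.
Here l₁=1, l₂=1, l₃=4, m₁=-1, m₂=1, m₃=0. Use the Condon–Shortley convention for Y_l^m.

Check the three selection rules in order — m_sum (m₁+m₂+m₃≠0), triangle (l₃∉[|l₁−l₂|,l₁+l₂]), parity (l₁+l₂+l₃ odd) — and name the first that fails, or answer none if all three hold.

m₁+m₂+m₃ = -1 + 1 + 0 = 0  ✓
triangle: |1−1|=0 ≤ l₃=4 ≤ 1+1=2  ✗
parity: l₁+l₂+l₃ = 6 is even

triangle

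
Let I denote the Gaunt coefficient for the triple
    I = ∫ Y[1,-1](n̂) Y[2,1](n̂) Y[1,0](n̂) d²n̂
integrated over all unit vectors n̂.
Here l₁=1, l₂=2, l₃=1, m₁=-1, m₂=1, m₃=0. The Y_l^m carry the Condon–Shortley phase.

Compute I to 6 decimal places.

-0.218510

Rules hold: Σm=0, L=4 even, 1≤1≤3.
N = 3·5·3 = 45
Δ = 2!·0!·2!/5! = 1/30
Racah Σ t=1..1: t=1:−1/1 = -1/1
⇒ 3j(1 2 1; 0 0 0)² = 2/15, sgn +1
Racah Σ t=2..2: t=2:+1/2 = 1/2
⇒ 3j(1 2 1; -1 1 0)² = 1/10, sgn -1
4πI² = N·(3j₀)²·(3jₘ)² = 3/5
I = -1·√(0.6/4π) = -0.21850969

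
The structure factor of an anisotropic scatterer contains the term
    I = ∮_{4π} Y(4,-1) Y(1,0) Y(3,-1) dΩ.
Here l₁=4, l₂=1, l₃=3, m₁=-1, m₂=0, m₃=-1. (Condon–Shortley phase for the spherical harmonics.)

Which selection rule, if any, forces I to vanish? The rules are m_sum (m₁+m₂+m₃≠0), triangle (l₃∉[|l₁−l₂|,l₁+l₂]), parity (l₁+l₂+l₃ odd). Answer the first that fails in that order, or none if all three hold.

azimuthal sum: -1 + 0 − 1 = -2  ✗
3 ≤ 3 ≤ 5 (triangle on l)
L = 4 + 1 + 3 = 8 (even)

m_sum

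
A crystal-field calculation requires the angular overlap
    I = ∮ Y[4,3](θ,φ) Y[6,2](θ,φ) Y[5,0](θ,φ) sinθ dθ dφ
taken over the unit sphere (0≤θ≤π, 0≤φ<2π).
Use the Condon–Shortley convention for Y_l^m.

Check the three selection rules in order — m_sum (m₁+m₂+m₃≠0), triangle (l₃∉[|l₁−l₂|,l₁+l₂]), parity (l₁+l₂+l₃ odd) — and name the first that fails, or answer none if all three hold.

m₁+m₂+m₃ = 3 + 2 + 0 = 5  ✗
triangle: |4−6|=2 ≤ l₃=5 ≤ 4+6=10
parity: l₁+l₂+l₃ = 15 is odd

m_sum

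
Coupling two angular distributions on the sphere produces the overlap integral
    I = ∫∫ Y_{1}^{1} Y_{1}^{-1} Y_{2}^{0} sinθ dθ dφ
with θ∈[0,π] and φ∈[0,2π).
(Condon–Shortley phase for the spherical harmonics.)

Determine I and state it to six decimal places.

0.126157

m-sum 0 ✓  L=4 even ✓  0≤2≤2 ✓
Π(2lᵢ+1) = 3×3×5 = 45
triangle coeff Δ(1,1,2) = 1/30
Σ_t [0,0]: t=0:+1/1 = 1/1
(3j)²=2/15 [(1 1 2; 0 0 0)], sign=+1
Σ_t [0,0]: t=0:+1/4 = 1/4
(3j)²=1/30 [(1 1 2; 1 -1 0)], sign=+1
⇒ 4πI² = 1/5
I = (+1)√(1/5/(4π)) = 0.12615663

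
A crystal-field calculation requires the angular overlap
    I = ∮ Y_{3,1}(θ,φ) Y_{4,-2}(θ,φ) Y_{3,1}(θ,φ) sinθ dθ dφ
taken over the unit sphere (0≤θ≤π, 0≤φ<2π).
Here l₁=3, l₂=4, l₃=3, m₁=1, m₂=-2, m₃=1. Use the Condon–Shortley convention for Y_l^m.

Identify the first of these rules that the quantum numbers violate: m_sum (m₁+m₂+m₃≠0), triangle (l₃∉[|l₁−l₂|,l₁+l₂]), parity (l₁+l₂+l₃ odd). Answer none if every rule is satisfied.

azimuthal sum: 1 − 2 + 1 = 0  ✓
1 ≤ 3 ≤ 7 (triangle on l)  ✓
L = 3 + 4 + 3 = 10 (even)  ✓

none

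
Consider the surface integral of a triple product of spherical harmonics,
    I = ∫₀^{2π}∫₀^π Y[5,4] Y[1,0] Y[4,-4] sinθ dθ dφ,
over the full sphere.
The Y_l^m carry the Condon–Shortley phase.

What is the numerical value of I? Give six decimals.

0.147319

Checks pass: Σm=0; 10 even; l₃=4∈[4,6].
(2·5+1)(2·1+1)(2·4+1) = 297
Δ: 2! 8! 0! / 11! → 1/495
sum: t=1:−1/576 = -1/576
3j²(5 1 4; 0 0 0) = Δ·Π!·Σ² = 5/99  (sign -1)
sum: t=1:−1/40320 = -1/40320
3j²(5 1 4; 4 0 -4) = Δ·Π!·Σ² = 1/55  (sign -1)
combine: 4πI² = 297·5/99·1/55 = 3/11
take √, sign +1: I = 0.14731920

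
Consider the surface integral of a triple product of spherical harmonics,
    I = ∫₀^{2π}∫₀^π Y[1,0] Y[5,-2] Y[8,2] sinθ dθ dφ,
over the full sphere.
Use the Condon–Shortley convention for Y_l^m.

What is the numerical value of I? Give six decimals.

|1−5|≤8≤1+5 violated ⇒ I = 0

0.000000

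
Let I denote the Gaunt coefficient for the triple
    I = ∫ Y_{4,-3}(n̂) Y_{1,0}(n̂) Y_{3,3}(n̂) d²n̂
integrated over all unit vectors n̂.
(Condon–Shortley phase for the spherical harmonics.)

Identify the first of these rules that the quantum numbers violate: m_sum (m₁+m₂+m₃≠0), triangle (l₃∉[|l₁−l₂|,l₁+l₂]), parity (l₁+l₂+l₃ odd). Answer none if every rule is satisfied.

none

m₁+m₂+m₃ = -3 + 0 + 3 = 0  ✓
triangle: |4−1|=3 ≤ l₃=3 ≤ 4+1=5  ✓
parity: l₁+l₂+l₃ = 8 is even  ✓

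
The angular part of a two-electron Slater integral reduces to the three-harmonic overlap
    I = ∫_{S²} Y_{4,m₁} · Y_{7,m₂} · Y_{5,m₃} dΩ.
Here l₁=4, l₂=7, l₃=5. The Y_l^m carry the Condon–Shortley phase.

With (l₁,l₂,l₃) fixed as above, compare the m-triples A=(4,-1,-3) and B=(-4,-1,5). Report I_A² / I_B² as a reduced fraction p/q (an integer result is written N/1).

784/45

Same 4,7,5: normalisation and zero-m 3j drop out of the ratio.
A: Δ: 6! 2! 8! / 17! → 1/6126120; sum: t=0:+1/2073600 = 1/2073600; 3j²(4 7 5; 4 -1 -3) = Δ·Π!·Σ² = 392/109395  (sign +1)
B: Δ: 6! 2! 8! / 17! → 1/6126120; sum: t=6:+1/58060800 = 1/58060800; 3j²(4 7 5; -4 -1 5) = Δ·Π!·Σ² = 1/4862  (sign +1)
I_A²/I_B² = (392/109395)/(1/4862) = 784/45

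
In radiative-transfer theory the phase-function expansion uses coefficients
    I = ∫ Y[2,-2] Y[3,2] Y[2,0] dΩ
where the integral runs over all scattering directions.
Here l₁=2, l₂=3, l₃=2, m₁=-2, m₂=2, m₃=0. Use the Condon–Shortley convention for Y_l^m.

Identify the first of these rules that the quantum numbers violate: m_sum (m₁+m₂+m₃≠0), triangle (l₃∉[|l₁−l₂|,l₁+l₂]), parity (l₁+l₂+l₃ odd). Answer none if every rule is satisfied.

azimuthal sum: -2 + 2 + 0 = 0  ✓
1 ≤ 2 ≤ 5 (triangle on l)  ✓
L = 2 + 3 + 2 = 7 (odd)  ✗

parity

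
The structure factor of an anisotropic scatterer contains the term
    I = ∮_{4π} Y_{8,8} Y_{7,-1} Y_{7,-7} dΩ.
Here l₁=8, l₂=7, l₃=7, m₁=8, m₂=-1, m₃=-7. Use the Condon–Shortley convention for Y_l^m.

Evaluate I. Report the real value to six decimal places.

Rules hold: Σm=0, L=22 even, 1≤7≤15.
N = 17·15·15 = 3825
Δ = 8!·8!·6!/23! = 1/22086194130
Racah Σ t=1..7: t=1:−1/18289152000 t=2:+1/248832000 t=3:−1/24883200 t=4:+1/11943936 t=5:−1/24883200 t=6:+1/248832000 t=7:−1/18289152000 = 11/975421440
⇒ 3j(8 7 7; 0 0 0)² = 1750/289731, sgn -1
Racah Σ t=0..0: t=0:+1/1170505728000 = 1/1170505728000
⇒ 3j(8 7 7; 8 -1 -7)² = 13/7429, sgn +1
4πI² = N·(3j₀)²·(3jₘ)² = 131250/3246473
I = -1·√(0.0404285/4π) = -0.05672034

-0.056720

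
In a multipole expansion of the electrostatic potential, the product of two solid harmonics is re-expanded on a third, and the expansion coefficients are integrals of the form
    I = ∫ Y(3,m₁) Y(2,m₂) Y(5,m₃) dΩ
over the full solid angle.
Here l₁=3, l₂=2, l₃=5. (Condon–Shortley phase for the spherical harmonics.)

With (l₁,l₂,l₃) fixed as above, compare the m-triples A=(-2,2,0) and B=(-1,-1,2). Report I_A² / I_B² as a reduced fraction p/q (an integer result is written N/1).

l's match ⇒ only the (l;m) 3-j factors differ between A and B.
A: triangle coeff Δ(3,2,5) = 1/2310; Σ_t [0,0]: t=0:+1/2880 = 1/2880; (3j)²=1/462 [(3 2 5; -2 2 0)], sign=-1
B: triangle coeff Δ(3,2,5) = 1/2310; Σ_t [0,0]: t=0:+1/288 = 1/288; (3j)²=1/22 [(3 2 5; -1 -1 2)], sign=-1
I_A²/I_B² = (1/462)/(1/22) = 1/21

1/21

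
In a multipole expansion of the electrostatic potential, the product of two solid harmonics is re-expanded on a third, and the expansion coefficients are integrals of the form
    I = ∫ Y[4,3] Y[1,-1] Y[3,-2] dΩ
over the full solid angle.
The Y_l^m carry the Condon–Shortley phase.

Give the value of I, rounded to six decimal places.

Checks pass: Σm=0; 8 even; l₃=3∈[3,5].
(2·4+1)(2·1+1)(2·3+1) = 189
Δ: 2! 6! 0! / 9! → 1/252
sum: t=1:−1/36 = -1/36
3j²(4 1 3; 0 0 0) = Δ·Π!·Σ² = 4/63  (sign +1)
sum: t=0:+1/240 = 1/240
3j²(4 1 3; 3 -1 -2) = Δ·Π!·Σ² = 1/12  (sign -1)
combine: 4πI² = 189·4/63·1/12 = 1/1
take √, sign -1: I = -0.28209479

-0.282095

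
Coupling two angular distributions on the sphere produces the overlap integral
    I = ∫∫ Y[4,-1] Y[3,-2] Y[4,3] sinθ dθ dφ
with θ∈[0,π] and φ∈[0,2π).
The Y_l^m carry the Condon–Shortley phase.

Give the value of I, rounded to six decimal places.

0.000000

l₁+l₂+l₃=11 is odd: 3j(l;000)=0 ⇒ I=0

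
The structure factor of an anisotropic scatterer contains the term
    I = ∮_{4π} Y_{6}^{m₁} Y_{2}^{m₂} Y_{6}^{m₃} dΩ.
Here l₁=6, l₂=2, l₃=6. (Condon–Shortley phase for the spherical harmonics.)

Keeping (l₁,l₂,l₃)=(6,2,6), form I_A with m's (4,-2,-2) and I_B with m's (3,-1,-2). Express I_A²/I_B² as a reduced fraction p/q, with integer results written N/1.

6/5

l's match ⇒ only the (l;m) 3-j factors differ between A and B.
A: triangle coeff Δ(6,2,6) = 1/90090; Σ_t [0,0]: t=0:+1/322560 = 1/322560; (3j)²=18/1001 [(6 2 6; 4 -2 -2)], sign=+1
B: triangle coeff Δ(6,2,6) = 1/90090; Σ_t [0,1]: t=0:+1/60480 t=1:−1/161280 = 1/96768; (3j)²=15/1001 [(6 2 6; 3 -1 -2)], sign=+1
I_A²/I_B² = (18/1001)/(15/1001) = 6/5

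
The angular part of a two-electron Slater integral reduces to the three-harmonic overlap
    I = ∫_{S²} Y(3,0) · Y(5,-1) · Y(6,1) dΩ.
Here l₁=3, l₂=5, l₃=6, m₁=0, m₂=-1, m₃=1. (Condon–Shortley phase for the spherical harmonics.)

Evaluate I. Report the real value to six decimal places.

-0.123080

m-sum 0 ✓  L=14 even ✓  2≤6≤8 ✓
Π(2lᵢ+1) = 7×11×13 = 1001
triangle coeff Δ(3,5,6) = 1/675675
Σ_t [0,2]: t=0:+1/8640 t=1:−1/2304 t=2:+1/8640 = -7/34560
(3j)²=7/429 [(3 5 6; 0 0 0)], sign=-1
Σ_t [0,2]: t=0:+1/6912 t=1:−1/2880 t=2:+1/17280 = -1/6912
(3j)²=5/429 [(3 5 6; 0 -1 1)], sign=+1
⇒ 4πI² = 245/1287
I = (-1)√(245/1287/(4π)) = -0.12308038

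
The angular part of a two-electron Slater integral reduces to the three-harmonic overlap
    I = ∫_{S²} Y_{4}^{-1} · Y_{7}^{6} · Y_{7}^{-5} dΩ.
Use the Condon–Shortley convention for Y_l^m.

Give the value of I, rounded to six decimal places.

-0.082726

Checks pass: Σm=0; 18 even; l₃=7∈[3,11].
(2·4+1)(2·7+1)(2·7+1) = 2025
Δ: 4! 4! 10! / 19! → 1/58198140
sum: t=0:+1/17418240 t=1:−1/622080 t=2:+1/230400 t=3:−1/622080 t=4:+1/17418240 = 1/806400
3j²(4 7 7; 0 0 0) = Δ·Π!·Σ² = 2268/230945  (sign -1)
sum: t=3:−1/87091200 t=4:+1/52254720 = 1/130636800
3j²(4 7 7; -1 6 -5) = Δ·Π!·Σ² = 88/20349  (sign +1)
combine: 4πI² = 2025·2268/230945·88/20349 = 116640/1356277
take √, sign -1: I = -0.08272650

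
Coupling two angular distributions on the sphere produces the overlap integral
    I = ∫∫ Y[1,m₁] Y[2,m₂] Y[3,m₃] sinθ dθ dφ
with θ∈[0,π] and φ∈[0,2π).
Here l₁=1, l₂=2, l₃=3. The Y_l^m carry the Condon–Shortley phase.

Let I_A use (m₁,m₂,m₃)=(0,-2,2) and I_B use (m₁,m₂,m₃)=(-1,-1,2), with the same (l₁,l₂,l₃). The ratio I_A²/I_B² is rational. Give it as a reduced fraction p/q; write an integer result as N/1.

Same 1,2,3: normalisation and zero-m 3j drop out of the ratio.
A: Δ: 0! 2! 4! / 7! → 1/105; sum: t=0:+1/24 = 1/24; 3j²(1 2 3; 0 -2 2) = Δ·Π!·Σ² = 1/21  (sign -1)
B: Δ: 0! 2! 4! / 7! → 1/105; sum: t=0:+1/12 = 1/12; 3j²(1 2 3; -1 -1 2) = Δ·Π!·Σ² = 2/21  (sign -1)
I_A²/I_B² = (1/21)/(2/21) = 1/2

1/2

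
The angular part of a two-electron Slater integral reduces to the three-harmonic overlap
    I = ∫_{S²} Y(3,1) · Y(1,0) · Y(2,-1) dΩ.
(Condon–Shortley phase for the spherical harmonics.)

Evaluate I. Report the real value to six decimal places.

m-sum 0 ✓  L=6 even ✓  2≤2≤4 ✓
Π(2lᵢ+1) = 7×3×5 = 105
triangle coeff Δ(3,1,2) = 1/105
Σ_t [1,1]: t=1:−1/4 = -1/4
(3j)²=3/35 [(3 1 2; 0 0 0)], sign=-1
Σ_t [1,1]: t=1:−1/6 = -1/6
(3j)²=8/105 [(3 1 2; 1 0 -1)], sign=+1
⇒ 4πI² = 24/35
I = (-1)√(24/35/(4π)) = -0.23359668

-0.233597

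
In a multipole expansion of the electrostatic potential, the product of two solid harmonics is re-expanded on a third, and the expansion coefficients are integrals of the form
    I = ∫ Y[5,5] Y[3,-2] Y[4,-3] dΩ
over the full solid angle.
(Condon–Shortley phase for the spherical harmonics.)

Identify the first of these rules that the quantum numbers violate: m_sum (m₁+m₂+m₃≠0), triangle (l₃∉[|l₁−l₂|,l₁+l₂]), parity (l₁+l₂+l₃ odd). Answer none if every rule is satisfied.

azimuthal sum: 5 − 2 − 3 = 0  ✓
2 ≤ 4 ≤ 8 (triangle on l)  ✓
L = 5 + 3 + 4 = 12 (even)  ✓

none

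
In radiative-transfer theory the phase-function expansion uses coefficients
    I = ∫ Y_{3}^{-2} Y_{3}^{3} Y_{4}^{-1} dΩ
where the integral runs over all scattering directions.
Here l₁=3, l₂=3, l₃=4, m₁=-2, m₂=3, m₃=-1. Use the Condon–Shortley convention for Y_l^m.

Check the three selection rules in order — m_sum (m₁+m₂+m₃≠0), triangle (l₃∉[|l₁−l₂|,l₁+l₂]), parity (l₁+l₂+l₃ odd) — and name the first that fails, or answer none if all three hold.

Σmᵢ = 0  ✓
l₃∈[|l₁−l₂|,l₁+l₂]=[0,6], have l₃=4  ✓
Σlᵢ = 10 ⇒ even  ✓

none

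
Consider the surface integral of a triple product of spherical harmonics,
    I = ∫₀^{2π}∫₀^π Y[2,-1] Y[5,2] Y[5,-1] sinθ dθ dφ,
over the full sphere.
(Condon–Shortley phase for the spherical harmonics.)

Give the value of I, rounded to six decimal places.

m-sum 0 ✓  L=12 even ✓  3≤5≤7 ✓
Π(2lᵢ+1) = 5×11×11 = 605
triangle coeff Δ(2,5,5) = 1/38610
Σ_t [0,2]: t=0:+1/2880 t=1:−1/576 t=2:+1/2880 = -1/960
(3j)²=10/429 [(2 5 5; 0 0 0)], sign=+1
Σ_t [1,2]: t=1:−1/2880 t=2:+1/1440 = 1/2880
(3j)²=7/715 [(2 5 5; -1 2 -1)], sign=+1
⇒ 4πI² = 70/507
I = (+1)√(70/507/(4π)) = 0.10481902

0.104819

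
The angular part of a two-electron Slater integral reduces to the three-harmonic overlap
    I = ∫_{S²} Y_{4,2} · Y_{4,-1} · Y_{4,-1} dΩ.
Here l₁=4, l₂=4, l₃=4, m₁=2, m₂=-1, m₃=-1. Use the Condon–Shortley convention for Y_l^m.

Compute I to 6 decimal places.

0.144370

Rules hold: Σm=0, L=12 even, 0≤4≤8.
N = 9·9·9 = 729
Δ = 4!·4!·4!/13! = 1/450450
Racah Σ t=0..4: t=0:+1/13824 t=1:−1/216 t=2:+1/64 t=3:−1/216 t=4:+1/13824 = 5/768
⇒ 3j(4 4 4; 0 0 0)² = 18/1001, sgn +1
Racah Σ t=0..2: t=0:+1/576 t=1:−1/144 t=2:+1/576 = -1/288
⇒ 3j(4 4 4; 2 -1 -1)² = 20/1001, sgn +1
4πI² = N·(3j₀)²·(3jₘ)² = 262440/1002001
I = +1·√(0.261916/4π) = 0.14436968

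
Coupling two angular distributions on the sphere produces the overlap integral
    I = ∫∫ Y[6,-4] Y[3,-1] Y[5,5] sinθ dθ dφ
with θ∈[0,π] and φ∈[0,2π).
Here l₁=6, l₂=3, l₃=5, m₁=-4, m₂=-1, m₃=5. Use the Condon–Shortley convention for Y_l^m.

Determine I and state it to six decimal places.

Rules hold: Σm=0, L=14 even, 3≤5≤9.
N = 13·7·11 = 1001
Δ = 4!·8!·2!/15! = 1/675675
Racah Σ t=1..3: t=1:−1/8640 t=2:+1/2304 t=3:−1/8640 = 7/34560
⇒ 3j(6 3 5; 0 0 0)² = 7/429, sgn -1
Racah Σ t=2..2: t=2:+1/322560 = 1/322560
⇒ 3j(6 3 5; -4 -1 5)² = 18/1001, sgn +1
4πI² = N·(3j₀)²·(3jₘ)² = 42/143
I = -1·√(0.293706/4π) = -0.15288036

-0.152880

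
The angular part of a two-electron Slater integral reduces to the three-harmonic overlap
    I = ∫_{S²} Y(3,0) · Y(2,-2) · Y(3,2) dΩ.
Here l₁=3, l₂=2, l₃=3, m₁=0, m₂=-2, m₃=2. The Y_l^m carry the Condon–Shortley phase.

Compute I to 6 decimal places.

-0.188063

m-sum 0 ✓  L=8 even ✓  1≤3≤5 ✓
Π(2lᵢ+1) = 7×5×7 = 245
triangle coeff Δ(3,2,3) = 1/3780
Σ_t [0,2]: t=0:+1/24 t=1:−1/4 t=2:+1/24 = -1/6
(3j)²=4/105 [(3 2 3; 0 0 0)], sign=+1
Σ_t [0,0]: t=0:+1/24 = 1/24
(3j)²=1/21 [(3 2 3; 0 -2 2)], sign=-1
⇒ 4πI² = 4/9
I = (-1)√(4/9/(4π)) = -0.18806319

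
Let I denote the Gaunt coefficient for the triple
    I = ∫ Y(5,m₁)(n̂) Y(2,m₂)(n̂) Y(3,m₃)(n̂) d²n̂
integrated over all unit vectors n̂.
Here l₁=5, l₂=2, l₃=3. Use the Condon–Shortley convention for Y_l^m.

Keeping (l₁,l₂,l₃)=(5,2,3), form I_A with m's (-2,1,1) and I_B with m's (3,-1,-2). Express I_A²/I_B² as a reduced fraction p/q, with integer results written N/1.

l's match ⇒ only the (l;m) 3-j factors differ between A and B.
A: triangle coeff Δ(5,2,3) = 1/2310; Σ_t [3,3]: t=3:−1/288 = -1/288; (3j)²=1/22 [(5 2 3; -2 1 1)], sign=-1
B: triangle coeff Δ(5,2,3) = 1/2310; Σ_t [1,1]: t=1:−1/720 = -1/720; (3j)²=8/165 [(5 2 3; 3 -1 -2)], sign=+1
I_A²/I_B² = (1/22)/(8/165) = 15/16

15/16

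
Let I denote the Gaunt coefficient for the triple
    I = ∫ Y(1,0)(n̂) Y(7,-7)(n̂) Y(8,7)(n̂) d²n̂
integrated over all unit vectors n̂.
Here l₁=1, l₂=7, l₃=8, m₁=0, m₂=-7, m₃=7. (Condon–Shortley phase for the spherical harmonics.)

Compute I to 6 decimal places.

-0.118504

Checks pass: Σm=0; 16 even; l₃=8∈[6,8].
(2·1+1)(2·7+1)(2·8+1) = 765
Δ: 0! 2! 14! / 17! → 1/2040
sum: t=0:+1/25401600 = 1/25401600
3j²(1 7 8; 0 0 0) = Δ·Π!·Σ² = 8/255  (sign +1)
sum: t=0:+1/87178291200 = 1/87178291200
3j²(1 7 8; 0 -7 7) = Δ·Π!·Σ² = 1/136  (sign -1)
combine: 4πI² = 765·8/255·1/136 = 3/17
take √, sign -1: I = -0.11850352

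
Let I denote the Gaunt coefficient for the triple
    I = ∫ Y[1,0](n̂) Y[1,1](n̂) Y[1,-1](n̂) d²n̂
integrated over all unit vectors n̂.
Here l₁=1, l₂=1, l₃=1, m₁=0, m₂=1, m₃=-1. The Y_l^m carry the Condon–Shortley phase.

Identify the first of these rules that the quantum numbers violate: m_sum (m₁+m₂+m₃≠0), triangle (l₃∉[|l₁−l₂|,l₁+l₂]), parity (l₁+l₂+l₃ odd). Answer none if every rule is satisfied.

azimuthal sum: 0 + 1 − 1 = 0  ✓
0 ≤ 1 ≤ 2 (triangle on l)  ✓
L = 1 + 1 + 1 = 3 (odd)  ✗

parity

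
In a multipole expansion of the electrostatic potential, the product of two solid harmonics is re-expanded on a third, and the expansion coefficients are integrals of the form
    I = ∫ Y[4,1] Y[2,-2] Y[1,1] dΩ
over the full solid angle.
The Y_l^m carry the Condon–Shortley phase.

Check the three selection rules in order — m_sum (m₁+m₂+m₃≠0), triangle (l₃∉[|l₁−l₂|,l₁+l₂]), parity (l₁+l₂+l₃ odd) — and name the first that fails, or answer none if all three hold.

triangle

azimuthal sum: 1 − 2 + 1 = 0  ✓
2 ≤ 1 ≤ 6 (triangle on l)  ✗
L = 4 + 2 + 1 = 7 (odd)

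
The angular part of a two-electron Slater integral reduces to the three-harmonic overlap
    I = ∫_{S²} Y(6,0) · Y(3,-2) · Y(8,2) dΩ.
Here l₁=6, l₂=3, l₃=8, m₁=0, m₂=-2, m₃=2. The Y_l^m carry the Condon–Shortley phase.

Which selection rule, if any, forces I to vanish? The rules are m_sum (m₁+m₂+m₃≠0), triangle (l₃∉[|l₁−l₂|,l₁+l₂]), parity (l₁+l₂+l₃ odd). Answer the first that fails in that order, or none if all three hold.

azimuthal sum: 0 − 2 + 2 = 0  ✓
3 ≤ 8 ≤ 9 (triangle on l)  ✓
L = 6 + 3 + 8 = 17 (odd)  ✗

parity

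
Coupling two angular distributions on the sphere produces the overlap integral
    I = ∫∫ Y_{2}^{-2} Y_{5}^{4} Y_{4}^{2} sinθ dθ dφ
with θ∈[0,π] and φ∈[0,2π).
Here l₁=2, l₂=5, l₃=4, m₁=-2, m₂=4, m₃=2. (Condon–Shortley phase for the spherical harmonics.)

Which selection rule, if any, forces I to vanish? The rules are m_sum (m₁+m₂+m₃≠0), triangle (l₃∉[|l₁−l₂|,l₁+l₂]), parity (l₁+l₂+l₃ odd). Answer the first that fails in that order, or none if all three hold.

m_sum

azimuthal sum: -2 + 4 + 2 = 4  ✗
3 ≤ 4 ≤ 7 (triangle on l)
L = 2 + 5 + 4 = 11 (odd)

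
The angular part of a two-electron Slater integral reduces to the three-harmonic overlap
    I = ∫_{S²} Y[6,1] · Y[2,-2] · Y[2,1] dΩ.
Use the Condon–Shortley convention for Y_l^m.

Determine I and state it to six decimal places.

l₃=2 ∉ [4,8] — triangle fails ⇒ I = 0

0.000000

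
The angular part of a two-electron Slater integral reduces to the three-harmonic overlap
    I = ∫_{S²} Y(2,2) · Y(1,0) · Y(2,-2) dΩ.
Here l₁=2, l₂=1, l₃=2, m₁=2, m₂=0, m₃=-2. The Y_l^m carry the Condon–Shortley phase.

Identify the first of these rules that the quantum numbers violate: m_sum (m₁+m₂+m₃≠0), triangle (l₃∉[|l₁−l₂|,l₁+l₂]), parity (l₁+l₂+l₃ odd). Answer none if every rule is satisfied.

parity

azimuthal sum: 2 + 0 − 2 = 0  ✓
1 ≤ 2 ≤ 3 (triangle on l)  ✓
L = 2 + 1 + 2 = 5 (odd)  ✗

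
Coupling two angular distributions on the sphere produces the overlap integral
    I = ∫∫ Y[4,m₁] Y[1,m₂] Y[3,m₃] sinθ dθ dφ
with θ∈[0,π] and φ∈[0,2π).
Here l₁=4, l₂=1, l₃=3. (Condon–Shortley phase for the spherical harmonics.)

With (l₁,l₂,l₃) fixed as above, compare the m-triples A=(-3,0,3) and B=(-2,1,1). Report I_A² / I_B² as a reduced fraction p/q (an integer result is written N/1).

l's match ⇒ only the (l;m) 3-j factors differ between A and B.
A: triangle coeff Δ(4,1,3) = 1/252; Σ_t [1,1]: t=1:−1/720 = -1/720; (3j)²=1/36 [(4 1 3; -3 0 3)], sign=-1
B: triangle coeff Δ(4,1,3) = 1/252; Σ_t [2,2]: t=2:+1/96 = 1/96; (3j)²=5/84 [(4 1 3; -2 1 1)], sign=+1
I_A²/I_B² = (1/36)/(5/84) = 7/15

7/15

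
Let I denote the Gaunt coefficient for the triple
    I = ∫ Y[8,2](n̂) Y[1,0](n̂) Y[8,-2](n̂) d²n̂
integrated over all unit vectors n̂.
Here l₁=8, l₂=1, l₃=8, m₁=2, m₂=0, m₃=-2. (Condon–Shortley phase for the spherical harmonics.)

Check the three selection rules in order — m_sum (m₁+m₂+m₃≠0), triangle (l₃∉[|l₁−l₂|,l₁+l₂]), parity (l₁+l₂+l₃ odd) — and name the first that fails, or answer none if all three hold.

parity

m₁+m₂+m₃ = 2 + 0 − 2 = 0  ✓
triangle: |8−1|=7 ≤ l₃=8 ≤ 8+1=9  ✓
parity: l₁+l₂+l₃ = 17 is odd  ✗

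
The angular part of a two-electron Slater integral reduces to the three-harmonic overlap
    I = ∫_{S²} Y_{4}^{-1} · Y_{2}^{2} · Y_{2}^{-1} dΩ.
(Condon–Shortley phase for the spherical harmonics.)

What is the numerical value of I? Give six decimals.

-0.090112

Rules hold: Σm=0, L=8 even, 2≤2≤6.
N = 9·5·5 = 225
Δ = 4!·4!·0!/9! = 1/630
Racah Σ t=2..2: t=2:+1/16 = 1/16
⇒ 3j(4 2 2; 0 0 0)² = 2/35, sgn +1
Racah Σ t=4..4: t=4:+1/144 = 1/144
⇒ 3j(4 2 2; -1 2 -1)² = 1/126, sgn -1
4πI² = N·(3j₀)²·(3jₘ)² = 5/49
I = -1·√(0.102041/4π) = -0.09011188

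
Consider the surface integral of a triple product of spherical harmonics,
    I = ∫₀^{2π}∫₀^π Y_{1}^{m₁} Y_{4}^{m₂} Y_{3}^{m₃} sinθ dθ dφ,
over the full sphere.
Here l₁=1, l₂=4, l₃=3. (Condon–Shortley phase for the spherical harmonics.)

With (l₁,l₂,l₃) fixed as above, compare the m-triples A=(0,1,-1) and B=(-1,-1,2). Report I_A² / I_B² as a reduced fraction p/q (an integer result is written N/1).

5/1

Shared (l₁,l₂,l₃)=(1,4,3): N and (l;000)² cancel in I_A²/I_B².
A: Δ = 2!·0!·6!/9! = 1/252; Racah Σ t=1..1: t=1:−1/48 = -1/48; ⇒ 3j(1 4 3; 0 1 -1)² = 5/84, sgn -1
B: Δ = 2!·0!·6!/9! = 1/252; Racah Σ t=2..2: t=2:+1/240 = 1/240; ⇒ 3j(1 4 3; -1 -1 2)² = 1/84, sgn -1
I_A²/I_B² = (5/84)/(1/84) = 5/1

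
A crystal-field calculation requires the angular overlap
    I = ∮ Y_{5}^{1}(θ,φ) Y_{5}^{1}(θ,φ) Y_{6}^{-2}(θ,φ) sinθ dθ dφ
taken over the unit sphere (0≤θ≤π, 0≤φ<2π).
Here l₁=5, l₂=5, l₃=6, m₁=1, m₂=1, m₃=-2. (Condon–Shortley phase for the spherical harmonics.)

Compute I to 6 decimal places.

m-sum 0 ✓  L=16 even ✓  0≤6≤10 ✓
Π(2lᵢ+1) = 11×11×13 = 1573
triangle coeff Δ(5,5,6) = 1/28588560
Σ_t [0,4]: t=0:+1/345600 t=1:−1/13824 t=2:+1/5184 t=3:−1/13824 t=4:+1/345600 = 7/129600
(3j)²=80/7293 [(5 5 6; 0 0 0)], sign=+1
Σ_t [0,4]: t=0:+1/829440 t=1:−1/25920 t=2:+1/9216 t=3:−1/25920 t=4:+1/829440 = 7/207360
(3j)²=28/2431 [(5 5 6; 1 1 -2)], sign=+1
⇒ 4πI² = 2240/11271
I = (+1)√(2240/11271/(4π)) = 0.12575865

0.125759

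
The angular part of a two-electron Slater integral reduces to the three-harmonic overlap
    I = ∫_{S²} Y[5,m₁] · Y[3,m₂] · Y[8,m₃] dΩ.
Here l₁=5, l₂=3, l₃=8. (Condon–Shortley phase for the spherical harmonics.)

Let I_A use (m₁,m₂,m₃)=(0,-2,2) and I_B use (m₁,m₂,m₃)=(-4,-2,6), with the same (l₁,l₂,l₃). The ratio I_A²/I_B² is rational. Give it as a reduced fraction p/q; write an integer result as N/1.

l's match ⇒ only the (l;m) 3-j factors differ between A and B.
A: triangle coeff Δ(5,3,8) = 1/136136; Σ_t [0,0]: t=0:+1/1728000 = 1/1728000; (3j)²=27/2431 [(5 3 8; 0 -2 2)], sign=+1
B: triangle coeff Δ(5,3,8) = 1/136136; Σ_t [0,0]: t=0:+1/43545600 = 1/43545600; (3j)²=1/34 [(5 3 8; -4 -2 6)], sign=+1
I_A²/I_B² = (27/2431)/(1/34) = 54/143

54/143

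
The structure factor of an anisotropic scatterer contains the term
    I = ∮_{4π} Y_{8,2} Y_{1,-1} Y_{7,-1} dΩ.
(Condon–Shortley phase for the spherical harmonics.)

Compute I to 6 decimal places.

0.205254

m-sum 0 ✓  L=16 even ✓  7≤7≤9 ✓
Π(2lᵢ+1) = 17×3×15 = 765
triangle coeff Δ(8,1,7) = 1/2040
Σ_t [1,1]: t=1:−1/25401600 = -1/25401600
(3j)²=8/255 [(8 1 7; 0 0 0)], sign=+1
Σ_t [0,0]: t=0:+1/58060800 = 1/58060800
(3j)²=3/136 [(8 1 7; 2 -1 -1)], sign=+1
⇒ 4πI² = 9/17
I = (+1)√(9/17/(4π)) = 0.20525411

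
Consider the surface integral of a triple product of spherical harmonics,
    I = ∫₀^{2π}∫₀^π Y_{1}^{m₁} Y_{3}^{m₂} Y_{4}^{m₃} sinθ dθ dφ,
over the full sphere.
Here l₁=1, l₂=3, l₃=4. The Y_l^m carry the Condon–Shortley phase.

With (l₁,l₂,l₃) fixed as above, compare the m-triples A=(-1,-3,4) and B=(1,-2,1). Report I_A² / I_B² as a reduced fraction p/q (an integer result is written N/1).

28/3

Shared (l₁,l₂,l₃)=(1,3,4): N and (l;000)² cancel in I_A²/I_B².
A: Δ = 0!·2!·6!/9! = 1/252; Racah Σ t=0..0: t=0:+1/1440 = 1/1440; ⇒ 3j(1 3 4; -1 -3 4)² = 1/9, sgn +1
B: Δ = 0!·2!·6!/9! = 1/252; Racah Σ t=0..0: t=0:+1/240 = 1/240; ⇒ 3j(1 3 4; 1 -2 1)² = 1/84, sgn -1
I_A²/I_B² = (1/9)/(1/84) = 28/3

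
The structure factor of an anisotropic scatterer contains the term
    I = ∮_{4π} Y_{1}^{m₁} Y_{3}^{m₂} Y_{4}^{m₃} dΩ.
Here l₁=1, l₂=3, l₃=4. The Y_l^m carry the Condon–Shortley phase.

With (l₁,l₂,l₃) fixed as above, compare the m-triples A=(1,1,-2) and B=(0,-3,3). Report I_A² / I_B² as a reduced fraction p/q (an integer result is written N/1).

15/7

Shared (l₁,l₂,l₃)=(1,3,4): N and (l;000)² cancel in I_A²/I_B².
A: Δ = 0!·2!·6!/9! = 1/252; Racah Σ t=0..0: t=0:+1/96 = 1/96; ⇒ 3j(1 3 4; 1 1 -2)² = 5/84, sgn +1
B: Δ = 0!·2!·6!/9! = 1/252; Racah Σ t=0..0: t=0:+1/720 = 1/720; ⇒ 3j(1 3 4; 0 -3 3)² = 1/36, sgn -1
I_A²/I_B² = (5/84)/(1/36) = 15/7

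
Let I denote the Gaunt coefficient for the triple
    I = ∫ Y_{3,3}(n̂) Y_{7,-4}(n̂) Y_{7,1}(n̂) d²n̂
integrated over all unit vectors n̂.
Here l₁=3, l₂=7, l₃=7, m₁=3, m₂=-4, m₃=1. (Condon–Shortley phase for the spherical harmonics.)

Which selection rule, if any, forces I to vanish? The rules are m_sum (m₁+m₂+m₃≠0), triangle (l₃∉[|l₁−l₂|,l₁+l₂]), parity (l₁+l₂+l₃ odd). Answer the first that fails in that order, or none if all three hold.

parity

Σmᵢ = 0  ✓
l₃∈[|l₁−l₂|,l₁+l₂]=[4,10], have l₃=7  ✓
Σlᵢ = 17 ⇒ odd  ✗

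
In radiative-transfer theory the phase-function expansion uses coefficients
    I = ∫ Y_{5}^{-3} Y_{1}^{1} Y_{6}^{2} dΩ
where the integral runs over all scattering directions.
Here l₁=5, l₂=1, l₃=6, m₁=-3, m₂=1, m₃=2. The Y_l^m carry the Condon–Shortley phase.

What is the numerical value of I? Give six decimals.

Rules hold: Σm=0, L=12 even, 4≤6≤6.
N = 11·3·13 = 429
Δ = 0!·10!·2!/13! = 1/858
Racah Σ t=0..0: t=0:+1/14400 = 1/14400
⇒ 3j(5 1 6; 0 0 0)² = 6/143, sgn +1
Racah Σ t=0..0: t=0:+1/161280 = 1/161280
⇒ 3j(5 1 6; -3 1 2)² = 1/143, sgn +1
4πI² = N·(3j₀)²·(3jₘ)² = 18/143
I = +1·√(0.125874/4π) = 0.10008369

0.100084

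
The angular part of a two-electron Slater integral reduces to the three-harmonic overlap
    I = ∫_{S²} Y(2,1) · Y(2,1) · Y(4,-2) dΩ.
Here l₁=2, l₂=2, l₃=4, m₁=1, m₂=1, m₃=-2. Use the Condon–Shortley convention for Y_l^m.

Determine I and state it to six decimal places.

0.254875

Rules hold: Σm=0, L=8 even, 0≤4≤4.
N = 5·5·9 = 225
Δ = 0!·4!·4!/9! = 1/630
Racah Σ t=0..0: t=0:+1/16 = 1/16
⇒ 3j(2 2 4; 0 0 0)² = 2/35, sgn +1
Racah Σ t=0..0: t=0:+1/36 = 1/36
⇒ 3j(2 2 4; 1 1 -2)² = 4/63, sgn +1
4πI² = N·(3j₀)²·(3jₘ)² = 40/49
I = +1·√(0.816327/4π) = 0.25487487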